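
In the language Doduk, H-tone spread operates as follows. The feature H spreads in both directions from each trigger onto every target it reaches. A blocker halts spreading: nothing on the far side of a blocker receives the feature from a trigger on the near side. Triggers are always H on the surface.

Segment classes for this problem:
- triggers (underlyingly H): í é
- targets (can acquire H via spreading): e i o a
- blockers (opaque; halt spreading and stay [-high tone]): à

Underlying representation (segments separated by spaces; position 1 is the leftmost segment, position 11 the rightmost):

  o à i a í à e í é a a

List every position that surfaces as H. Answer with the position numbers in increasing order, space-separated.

From /í/ at 5 rightward: 6 /à/ blocks.
From /í/ at 5 leftward: 4 /a/ → H; 3 /i/ → H; 2 /à/ blocks.
From /í/ at 8 rightward: 9 /é/ is itself a trigger — this domain ends here.
From /í/ at 8 leftward: 7 /e/ → H; 6 /à/ blocks.
From /é/ at 9 rightward: 10 /a/ → H; 11 /a/ → H; word edge.
From /é/ at 9 leftward: 8 /í/ is itself a trigger — this domain ends here.
Target with no active source: position 1 stays [-high tone].

3 4 5 7 8 9 10 11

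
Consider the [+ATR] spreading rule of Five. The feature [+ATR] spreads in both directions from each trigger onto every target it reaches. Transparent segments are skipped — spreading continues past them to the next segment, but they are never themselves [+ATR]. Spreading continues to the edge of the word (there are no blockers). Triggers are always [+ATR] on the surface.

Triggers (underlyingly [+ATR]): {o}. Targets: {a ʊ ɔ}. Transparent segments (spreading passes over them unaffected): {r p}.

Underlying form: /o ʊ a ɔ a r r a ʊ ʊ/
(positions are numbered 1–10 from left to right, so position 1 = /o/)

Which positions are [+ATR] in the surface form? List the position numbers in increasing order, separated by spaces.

From /o/ at 1 rightward: 2 /ʊ/ → [+ATR]; 3 /a/ → [+ATR]; 4 /ɔ/ → [+ATR]; 5 /a/ → [+ATR]; 6 /r/ transparent; 7 /r/ transparent; 8 /a/ → [+ATR]; 9 /ʊ/ → [+ATR]; 10 /ʊ/ → [+ATR]; word edge.
From /o/ at 1 leftward: word edge.

1 2 3 4 5 8 9 10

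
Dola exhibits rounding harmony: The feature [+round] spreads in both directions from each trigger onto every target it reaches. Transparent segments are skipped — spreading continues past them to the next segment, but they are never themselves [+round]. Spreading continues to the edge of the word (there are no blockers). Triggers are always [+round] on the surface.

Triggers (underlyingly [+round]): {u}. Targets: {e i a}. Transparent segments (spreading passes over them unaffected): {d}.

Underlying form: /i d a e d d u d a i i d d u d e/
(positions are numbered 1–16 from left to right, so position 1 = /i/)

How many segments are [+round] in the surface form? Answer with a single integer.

9

From /u/ at 7 rightward: 8 /d/ transparent; 9 /a/ → [+round]; 10 /i/ → [+round]; 11 /i/ → [+round]; 12 /d/ transparent; 13 /d/ transparent; 14 /u/ is itself a trigger — this domain ends here.
From /u/ at 7 leftward: 6 /d/ transparent; 5 /d/ transparent; 4 /e/ → [+round]; 3 /a/ → [+round]; 2 /d/ transparent; 1 /i/ → [+round]; word edge.
From /u/ at 14 rightward: 15 /d/ transparent; 16 /e/ → [+round]; word edge.
From /u/ at 14 leftward: 13 /d/ transparent; 12 /d/ transparent; 11 /i/ → [+round]; 10 /i/ → [+round]; 9 /a/ → [+round]; 8 /d/ transparent; 7 /u/ is itself a trigger — this domain ends here.
[+round] positions on the surface: 1 3 4 7 9 10 11 14 16.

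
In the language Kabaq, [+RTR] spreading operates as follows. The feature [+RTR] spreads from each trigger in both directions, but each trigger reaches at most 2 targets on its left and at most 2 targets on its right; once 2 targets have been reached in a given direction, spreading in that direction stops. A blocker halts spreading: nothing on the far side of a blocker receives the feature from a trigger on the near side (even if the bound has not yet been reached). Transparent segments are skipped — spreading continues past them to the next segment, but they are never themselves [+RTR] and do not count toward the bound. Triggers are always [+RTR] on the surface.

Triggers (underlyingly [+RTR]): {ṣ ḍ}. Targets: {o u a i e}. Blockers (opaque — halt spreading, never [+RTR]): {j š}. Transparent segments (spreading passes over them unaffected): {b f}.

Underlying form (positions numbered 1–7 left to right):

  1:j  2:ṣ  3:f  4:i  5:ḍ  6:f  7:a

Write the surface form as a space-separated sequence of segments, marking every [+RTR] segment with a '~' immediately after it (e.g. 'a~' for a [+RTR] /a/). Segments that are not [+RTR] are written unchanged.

j ṣ~ f i~ ḍ~ f a~

From /ṣ/ at 2 rightward: 3 /f/ transparent; 4 /i/ → [+RTR]; 5 /ḍ/ is itself a trigger — this domain ends here.
From /ṣ/ at 2 leftward: 1 /j/ blocks.
From /ḍ/ at 5 rightward: 6 /f/ transparent; 7 /a/ → [+RTR]; word edge.
From /ḍ/ at 5 leftward: 4 /i/ → [+RTR]; 3 /f/ transparent; 2 /ṣ/ is itself a trigger — this domain ends here.
[+RTR] positions on the surface: 2 4 5 7.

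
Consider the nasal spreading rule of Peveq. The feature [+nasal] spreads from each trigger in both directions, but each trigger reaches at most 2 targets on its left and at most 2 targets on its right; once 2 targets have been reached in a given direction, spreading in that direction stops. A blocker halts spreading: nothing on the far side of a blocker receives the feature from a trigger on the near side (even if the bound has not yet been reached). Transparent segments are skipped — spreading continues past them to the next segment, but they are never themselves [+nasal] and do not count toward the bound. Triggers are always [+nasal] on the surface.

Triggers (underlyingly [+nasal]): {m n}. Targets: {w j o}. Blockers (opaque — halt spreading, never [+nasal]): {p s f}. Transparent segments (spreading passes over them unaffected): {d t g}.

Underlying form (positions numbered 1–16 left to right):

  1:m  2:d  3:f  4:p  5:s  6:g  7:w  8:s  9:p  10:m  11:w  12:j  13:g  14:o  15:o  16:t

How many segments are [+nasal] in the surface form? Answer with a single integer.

4

From /m/ at 1 rightward: 2 /d/ transparent; 3 /f/ blocks.
From /m/ at 1 leftward: word edge.
From /m/ at 10 rightward: 11 /w/ → [+nasal]; 12 /j/ → [+nasal]; bound reached.
From /m/ at 10 leftward: 9 /p/ blocks.
Targets with no active source: positions 7 14 15 stay [-nasal].
[+nasal] positions on the surface: 1 10 11 12.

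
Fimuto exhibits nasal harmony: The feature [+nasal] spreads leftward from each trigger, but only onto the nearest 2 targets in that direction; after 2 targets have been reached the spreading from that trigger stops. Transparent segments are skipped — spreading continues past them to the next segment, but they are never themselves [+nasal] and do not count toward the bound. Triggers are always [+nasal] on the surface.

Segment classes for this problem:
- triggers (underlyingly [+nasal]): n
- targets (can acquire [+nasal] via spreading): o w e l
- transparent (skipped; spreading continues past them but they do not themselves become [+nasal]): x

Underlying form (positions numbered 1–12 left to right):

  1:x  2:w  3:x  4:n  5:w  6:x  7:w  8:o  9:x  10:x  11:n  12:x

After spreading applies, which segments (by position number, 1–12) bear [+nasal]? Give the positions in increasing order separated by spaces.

From /n/ at 4 leftward: 3 /x/ transparent; 2 /w/ → [+nasal]; 1 /x/ transparent; word edge.
From /n/ at 11 leftward: 10 /x/ transparent; 9 /x/ transparent; 8 /o/ → [+nasal]; 7 /w/ → [+nasal]; bound reached.
Target with no active source: position 5 stays [-nasal].

2 4 7 8 11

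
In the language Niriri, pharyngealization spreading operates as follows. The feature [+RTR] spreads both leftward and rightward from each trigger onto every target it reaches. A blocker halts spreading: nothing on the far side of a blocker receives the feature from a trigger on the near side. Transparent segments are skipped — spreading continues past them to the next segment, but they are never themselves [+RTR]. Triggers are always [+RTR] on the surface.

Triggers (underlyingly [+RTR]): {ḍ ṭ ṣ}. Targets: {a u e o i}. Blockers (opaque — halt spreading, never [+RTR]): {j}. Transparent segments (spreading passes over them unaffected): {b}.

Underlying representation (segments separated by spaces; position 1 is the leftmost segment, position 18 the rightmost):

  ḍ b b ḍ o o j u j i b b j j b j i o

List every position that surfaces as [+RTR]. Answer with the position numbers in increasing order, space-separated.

From /ḍ/ at 1 rightward: 2 /b/ transparent; 3 /b/ transparent; 4 /ḍ/ is itself a trigger — this domain ends here.
From /ḍ/ at 1 leftward: word edge.
From /ḍ/ at 4 rightward: 5 /o/ → [+RTR]; 6 /o/ → [+RTR]; 7 /j/ blocks.
From /ḍ/ at 4 leftward: 3 /b/ transparent; 2 /b/ transparent; 1 /ḍ/ is itself a trigger — this domain ends here.
Targets with no active source: positions 8 10 17 18 stay [-emphatic].

1 4 5 6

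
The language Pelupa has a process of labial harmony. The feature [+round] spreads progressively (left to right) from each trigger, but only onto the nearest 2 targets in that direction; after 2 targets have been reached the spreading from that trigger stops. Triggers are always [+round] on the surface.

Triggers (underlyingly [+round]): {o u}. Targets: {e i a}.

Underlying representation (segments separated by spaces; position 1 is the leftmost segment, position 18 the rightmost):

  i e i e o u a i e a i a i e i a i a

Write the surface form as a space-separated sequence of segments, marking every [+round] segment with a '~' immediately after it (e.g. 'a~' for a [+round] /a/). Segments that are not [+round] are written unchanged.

From /o/ at 5 rightward: 6 /u/ is itself a trigger — this domain ends here.
From /u/ at 6 rightward: 7 /a/ → [+round]; 8 /i/ → [+round]; bound reached.
Targets with no active source: positions 1 2 3 4 9 10 11 12 13 14 15 16 17 18 stay [-round].
[+round] positions on the surface: 5 6 7 8.

i e i e o~ u~ a~ i~ e a i a i e i a i a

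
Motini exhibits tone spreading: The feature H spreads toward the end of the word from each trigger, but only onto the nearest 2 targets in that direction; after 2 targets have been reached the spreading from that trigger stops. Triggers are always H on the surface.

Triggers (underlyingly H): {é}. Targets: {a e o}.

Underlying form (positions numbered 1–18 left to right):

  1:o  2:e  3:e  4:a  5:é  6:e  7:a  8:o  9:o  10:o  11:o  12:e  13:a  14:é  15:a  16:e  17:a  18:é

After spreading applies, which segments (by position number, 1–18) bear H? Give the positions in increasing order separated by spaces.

From /é/ at 5 rightward: 6 /e/ → H; 7 /a/ → H; bound reached.
From /é/ at 14 rightward: 15 /a/ → H; 16 /e/ → H; bound reached.
From /é/ at 18 rightward: word edge.
Targets with no active source: positions 1 2 3 4 8 9 10 11 12 13 17 stay [-high tone].

5 6 7 14 15 16 18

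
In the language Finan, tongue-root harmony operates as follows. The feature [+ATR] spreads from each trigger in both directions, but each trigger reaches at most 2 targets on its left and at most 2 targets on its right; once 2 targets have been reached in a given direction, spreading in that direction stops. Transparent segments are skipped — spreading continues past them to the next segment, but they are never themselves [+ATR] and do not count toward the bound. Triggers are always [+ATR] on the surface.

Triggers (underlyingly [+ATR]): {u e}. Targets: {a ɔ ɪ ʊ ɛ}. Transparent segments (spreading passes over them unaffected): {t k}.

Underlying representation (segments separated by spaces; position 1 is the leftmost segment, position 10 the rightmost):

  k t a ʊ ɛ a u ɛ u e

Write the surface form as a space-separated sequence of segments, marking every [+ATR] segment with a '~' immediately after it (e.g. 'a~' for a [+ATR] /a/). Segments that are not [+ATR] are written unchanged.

k t a ʊ ɛ~ a~ u~ ɛ~ u~ e~

From /u/ at 7 rightward: 8 /ɛ/ → [+ATR]; 9 /u/ is itself a trigger — this domain ends here.
From /u/ at 7 leftward: 6 /a/ → [+ATR]; 5 /ɛ/ → [+ATR]; bound reached.
From /u/ at 9 rightward: 10 /e/ is itself a trigger — this domain ends here.
From /u/ at 9 leftward: 8 /ɛ/ → [+ATR]; 7 /u/ is itself a trigger — this domain ends here.
From /e/ at 10 rightward: word edge.
From /e/ at 10 leftward: 9 /u/ is itself a trigger — this domain ends here.
Targets with no active source: positions 3 4 stay [-ATR].
[+ATR] positions on the surface: 5 6 7 8 9 10.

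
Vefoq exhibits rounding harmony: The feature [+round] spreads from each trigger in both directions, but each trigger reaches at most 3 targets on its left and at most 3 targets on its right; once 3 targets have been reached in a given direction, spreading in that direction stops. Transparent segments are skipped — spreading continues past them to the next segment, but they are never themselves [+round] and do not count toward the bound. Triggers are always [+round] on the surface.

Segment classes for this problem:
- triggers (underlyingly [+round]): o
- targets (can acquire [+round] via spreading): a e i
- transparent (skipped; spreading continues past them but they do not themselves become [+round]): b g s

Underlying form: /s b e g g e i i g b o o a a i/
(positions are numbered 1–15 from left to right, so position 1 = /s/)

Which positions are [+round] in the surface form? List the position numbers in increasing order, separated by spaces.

From /o/ at 11 rightward: 12 /o/ is itself a trigger — this domain ends here.
From /o/ at 11 leftward: 10 /b/ transparent; 9 /g/ transparent; 8 /i/ → [+round]; 7 /i/ → [+round]; 6 /e/ → [+round]; bound reached.
From /o/ at 12 rightward: 13 /a/ → [+round]; 14 /a/ → [+round]; 15 /i/ → [+round]; bound reached.
From /o/ at 12 leftward: 11 /o/ is itself a trigger — this domain ends here.
Target with no active source: position 3 stays [-round].

6 7 8 11 12 13 14 15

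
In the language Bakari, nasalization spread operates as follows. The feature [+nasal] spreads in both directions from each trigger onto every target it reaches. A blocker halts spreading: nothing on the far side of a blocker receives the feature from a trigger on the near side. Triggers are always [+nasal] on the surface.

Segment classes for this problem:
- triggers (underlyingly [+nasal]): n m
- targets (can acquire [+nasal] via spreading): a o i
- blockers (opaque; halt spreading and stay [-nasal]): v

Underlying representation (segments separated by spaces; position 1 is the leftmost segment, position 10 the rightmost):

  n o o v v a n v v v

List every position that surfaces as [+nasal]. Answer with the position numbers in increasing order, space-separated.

From /n/ at 1 rightward: 2 /o/ → [+nasal]; 3 /o/ → [+nasal]; 4 /v/ blocks.
From /n/ at 1 leftward: word edge.
From /n/ at 7 rightward: 8 /v/ blocks.
From /n/ at 7 leftward: 6 /a/ → [+nasal]; 5 /v/ blocks.

1 2 3 6 7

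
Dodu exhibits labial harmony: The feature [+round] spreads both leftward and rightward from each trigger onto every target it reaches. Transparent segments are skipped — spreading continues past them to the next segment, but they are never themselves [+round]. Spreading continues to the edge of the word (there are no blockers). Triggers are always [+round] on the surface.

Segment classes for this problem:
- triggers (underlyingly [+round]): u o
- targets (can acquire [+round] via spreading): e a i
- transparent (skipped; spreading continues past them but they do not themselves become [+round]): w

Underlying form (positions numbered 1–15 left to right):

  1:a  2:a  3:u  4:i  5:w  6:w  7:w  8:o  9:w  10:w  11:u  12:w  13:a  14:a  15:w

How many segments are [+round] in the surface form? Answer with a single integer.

From /u/ at 3 rightward: 4 /i/ → [+round]; 5 /w/ transparent; 6 /w/ transparent; 7 /w/ transparent; 8 /o/ is itself a trigger — this domain ends here.
From /u/ at 3 leftward: 2 /a/ → [+round]; 1 /a/ → [+round]; word edge.
From /o/ at 8 rightward: 9 /w/ transparent; 10 /w/ transparent; 11 /u/ is itself a trigger — this domain ends here.
From /o/ at 8 leftward: 7 /w/ transparent; 6 /w/ transparent; 5 /w/ transparent; 4 /i/ → [+round]; 3 /u/ is itself a trigger — this domain ends here.
From /u/ at 11 rightward: 12 /w/ transparent; 13 /a/ → [+round]; 14 /a/ → [+round]; 15 /w/ transparent; word edge.
From /u/ at 11 leftward: 10 /w/ transparent; 9 /w/ transparent; 8 /o/ is itself a trigger — this domain ends here.
[+round] positions on the surface: 1 2 3 4 8 11 13 14.

8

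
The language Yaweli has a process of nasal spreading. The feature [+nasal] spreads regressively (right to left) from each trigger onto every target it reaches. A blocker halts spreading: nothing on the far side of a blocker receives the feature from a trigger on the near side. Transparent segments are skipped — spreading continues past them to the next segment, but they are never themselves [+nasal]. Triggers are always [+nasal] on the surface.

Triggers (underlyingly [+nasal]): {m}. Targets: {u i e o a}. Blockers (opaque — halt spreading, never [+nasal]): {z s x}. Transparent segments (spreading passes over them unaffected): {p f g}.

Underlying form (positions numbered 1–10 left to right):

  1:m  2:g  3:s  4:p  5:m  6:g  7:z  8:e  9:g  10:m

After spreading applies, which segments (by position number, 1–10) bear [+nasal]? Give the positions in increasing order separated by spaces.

From /m/ at 1 leftward: word edge.
From /m/ at 5 leftward: 4 /p/ transparent; 3 /s/ blocks.
From /m/ at 10 leftward: 9 /g/ transparent; 8 /e/ → [+nasal]; 7 /z/ blocks.

1 5 8 10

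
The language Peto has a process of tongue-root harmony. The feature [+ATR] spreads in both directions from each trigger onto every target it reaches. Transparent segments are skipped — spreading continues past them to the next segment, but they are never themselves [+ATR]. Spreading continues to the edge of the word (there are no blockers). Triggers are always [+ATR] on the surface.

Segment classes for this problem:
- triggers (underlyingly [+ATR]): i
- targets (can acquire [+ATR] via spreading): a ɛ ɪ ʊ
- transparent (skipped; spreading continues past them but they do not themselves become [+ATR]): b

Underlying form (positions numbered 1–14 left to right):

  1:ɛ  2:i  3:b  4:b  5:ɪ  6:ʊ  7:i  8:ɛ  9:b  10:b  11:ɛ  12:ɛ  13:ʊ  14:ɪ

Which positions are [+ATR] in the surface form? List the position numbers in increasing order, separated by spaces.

1 2 5 6 7 8 11 12 13 14

From /i/ at 2 rightward: 3 /b/ transparent; 4 /b/ transparent; 5 /ɪ/ → [+ATR]; 6 /ʊ/ → [+ATR]; 7 /i/ is itself a trigger — this domain ends here.
From /i/ at 2 leftward: 1 /ɛ/ → [+ATR]; word edge.
From /i/ at 7 rightward: 8 /ɛ/ → [+ATR]; 9 /b/ transparent; 10 /b/ transparent; 11 /ɛ/ → [+ATR]; 12 /ɛ/ → [+ATR]; 13 /ʊ/ → [+ATR]; 14 /ɪ/ → [+ATR]; word edge.
From /i/ at 7 leftward: 6 /ʊ/ → [+ATR]; 5 /ɪ/ → [+ATR]; 4 /b/ transparent; 3 /b/ transparent; 2 /i/ is itself a trigger — this domain ends here.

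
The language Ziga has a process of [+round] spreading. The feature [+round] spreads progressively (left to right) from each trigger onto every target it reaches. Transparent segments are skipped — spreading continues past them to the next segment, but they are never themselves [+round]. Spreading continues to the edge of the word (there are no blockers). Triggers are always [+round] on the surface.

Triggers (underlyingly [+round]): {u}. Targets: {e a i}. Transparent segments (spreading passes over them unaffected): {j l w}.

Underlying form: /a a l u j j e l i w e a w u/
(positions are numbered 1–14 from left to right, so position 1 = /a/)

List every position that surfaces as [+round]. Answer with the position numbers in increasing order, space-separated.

4 7 9 11 12 14

From /u/ at 4 rightward: 5 /j/ transparent; 6 /j/ transparent; 7 /e/ → [+round]; 8 /l/ transparent; 9 /i/ → [+round]; 10 /w/ transparent; 11 /e/ → [+round]; 12 /a/ → [+round]; 13 /w/ transparent; 14 /u/ is itself a trigger — this domain ends here.
From /u/ at 14 rightward: word edge.
Targets with no active source: positions 1 2 stay [-round].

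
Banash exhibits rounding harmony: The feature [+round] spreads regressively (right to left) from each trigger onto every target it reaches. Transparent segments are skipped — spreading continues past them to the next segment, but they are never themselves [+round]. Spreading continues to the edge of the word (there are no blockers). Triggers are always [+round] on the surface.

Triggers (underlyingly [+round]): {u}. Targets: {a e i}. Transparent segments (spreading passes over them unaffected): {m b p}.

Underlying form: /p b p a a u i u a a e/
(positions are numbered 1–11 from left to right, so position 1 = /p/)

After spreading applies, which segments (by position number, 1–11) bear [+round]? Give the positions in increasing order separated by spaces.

From /u/ at 6 leftward: 5 /a/ → [+round]; 4 /a/ → [+round]; 3 /p/ transparent; 2 /b/ transparent; 1 /p/ transparent; word edge.
From /u/ at 8 leftward: 7 /i/ → [+round]; 6 /u/ is itself a trigger — this domain ends here.
Targets with no active source: positions 9 10 11 stay [-round].

4 5 6 7 8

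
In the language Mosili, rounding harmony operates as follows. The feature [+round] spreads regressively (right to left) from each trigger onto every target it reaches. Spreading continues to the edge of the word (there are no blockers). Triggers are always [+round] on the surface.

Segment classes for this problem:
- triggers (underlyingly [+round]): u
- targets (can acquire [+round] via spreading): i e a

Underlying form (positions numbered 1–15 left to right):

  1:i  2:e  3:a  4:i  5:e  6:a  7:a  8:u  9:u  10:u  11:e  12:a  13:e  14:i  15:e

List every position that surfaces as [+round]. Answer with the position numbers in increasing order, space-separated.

From /u/ at 8 leftward: 7 /a/ → [+round]; 6 /a/ → [+round]; 5 /e/ → [+round]; 4 /i/ → [+round]; 3 /a/ → [+round]; 2 /e/ → [+round]; 1 /i/ → [+round]; word edge.
From /u/ at 9 leftward: 8 /u/ is itself a trigger — this domain ends here.
From /u/ at 10 leftward: 9 /u/ is itself a trigger — this domain ends here.
Targets with no active source: positions 11 12 13 14 15 stay [-round].

1 2 3 4 5 6 7 8 9 10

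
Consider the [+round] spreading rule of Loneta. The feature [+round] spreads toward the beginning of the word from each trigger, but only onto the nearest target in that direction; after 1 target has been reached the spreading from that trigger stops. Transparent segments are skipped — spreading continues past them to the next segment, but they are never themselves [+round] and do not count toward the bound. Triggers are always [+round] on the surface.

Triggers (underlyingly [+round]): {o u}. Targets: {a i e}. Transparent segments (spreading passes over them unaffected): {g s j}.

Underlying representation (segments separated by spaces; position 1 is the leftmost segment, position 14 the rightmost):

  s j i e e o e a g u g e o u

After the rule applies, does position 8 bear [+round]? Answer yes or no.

yes

From /o/ at 6 leftward: 5 /e/ → [+round]; bound reached.
From /u/ at 10 leftward: 9 /g/ transparent; 8 /a/ → [+round]; bound reached.
From /o/ at 13 leftward: 12 /e/ → [+round]; bound reached.
From /u/ at 14 leftward: 13 /o/ is itself a trigger — this domain ends here.
Targets with no active source: positions 3 4 7 stay [-round].
[+round] positions on the surface: 5 6 8 10 12 13 14.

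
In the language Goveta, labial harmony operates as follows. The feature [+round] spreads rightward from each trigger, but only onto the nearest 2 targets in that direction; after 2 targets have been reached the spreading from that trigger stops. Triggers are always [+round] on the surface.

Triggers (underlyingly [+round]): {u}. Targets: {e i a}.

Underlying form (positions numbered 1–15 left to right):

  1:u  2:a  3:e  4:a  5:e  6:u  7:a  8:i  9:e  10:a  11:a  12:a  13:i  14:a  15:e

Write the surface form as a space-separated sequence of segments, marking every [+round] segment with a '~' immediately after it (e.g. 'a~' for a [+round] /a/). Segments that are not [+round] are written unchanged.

u~ a~ e~ a e u~ a~ i~ e a a a i a e

From /u/ at 1 rightward: 2 /a/ → [+round]; 3 /e/ → [+round]; bound reached.
From /u/ at 6 rightward: 7 /a/ → [+round]; 8 /i/ → [+round]; bound reached.
Targets with no active source: positions 4 5 9 10 11 12 13 14 15 stay [-round].
[+round] positions on the surface: 1 2 3 6 7 8.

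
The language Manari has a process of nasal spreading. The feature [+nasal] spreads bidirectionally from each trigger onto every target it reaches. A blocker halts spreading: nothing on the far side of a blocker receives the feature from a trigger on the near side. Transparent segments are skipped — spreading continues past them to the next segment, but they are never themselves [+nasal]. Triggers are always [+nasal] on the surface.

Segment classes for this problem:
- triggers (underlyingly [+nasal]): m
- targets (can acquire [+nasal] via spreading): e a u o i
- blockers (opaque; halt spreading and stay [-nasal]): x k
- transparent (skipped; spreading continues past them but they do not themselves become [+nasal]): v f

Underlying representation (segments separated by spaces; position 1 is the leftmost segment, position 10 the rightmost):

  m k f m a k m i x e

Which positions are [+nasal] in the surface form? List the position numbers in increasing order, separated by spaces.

1 4 5 7 8

From /m/ at 1 rightward: 2 /k/ blocks.
From /m/ at 1 leftward: word edge.
From /m/ at 4 rightward: 5 /a/ → [+nasal]; 6 /k/ blocks.
From /m/ at 4 leftward: 3 /f/ transparent; 2 /k/ blocks.
From /m/ at 7 rightward: 8 /i/ → [+nasal]; 9 /x/ blocks.
From /m/ at 7 leftward: 6 /k/ blocks.
Target with no active source: position 10 stays [-nasal].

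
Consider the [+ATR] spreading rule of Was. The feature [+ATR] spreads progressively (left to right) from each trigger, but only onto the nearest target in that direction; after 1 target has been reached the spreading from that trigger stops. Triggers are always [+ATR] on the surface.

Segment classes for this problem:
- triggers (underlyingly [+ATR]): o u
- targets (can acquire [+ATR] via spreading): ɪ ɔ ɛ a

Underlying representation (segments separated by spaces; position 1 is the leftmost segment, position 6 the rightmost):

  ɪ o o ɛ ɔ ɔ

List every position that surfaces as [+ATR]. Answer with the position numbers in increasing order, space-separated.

2 3 4

From /o/ at 2 rightward: 3 /o/ is itself a trigger — this domain ends here.
From /o/ at 3 rightward: 4 /ɛ/ → [+ATR]; bound reached.
Targets with no active source: positions 1 5 6 stay [-ATR].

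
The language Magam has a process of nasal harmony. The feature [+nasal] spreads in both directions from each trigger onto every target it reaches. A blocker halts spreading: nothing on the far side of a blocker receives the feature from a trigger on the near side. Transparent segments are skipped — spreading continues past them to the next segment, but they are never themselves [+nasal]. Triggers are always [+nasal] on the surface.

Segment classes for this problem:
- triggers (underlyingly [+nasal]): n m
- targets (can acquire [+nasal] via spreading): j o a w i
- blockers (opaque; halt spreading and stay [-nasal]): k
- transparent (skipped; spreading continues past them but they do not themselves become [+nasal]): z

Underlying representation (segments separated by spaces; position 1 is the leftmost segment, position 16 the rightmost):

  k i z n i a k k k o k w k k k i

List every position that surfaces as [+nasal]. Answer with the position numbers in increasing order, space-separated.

2 4 5 6

From /n/ at 4 rightward: 5 /i/ → [+nasal]; 6 /a/ → [+nasal]; 7 /k/ blocks.
From /n/ at 4 leftward: 3 /z/ transparent; 2 /i/ → [+nasal]; 1 /k/ blocks.
Targets with no active source: positions 10 12 16 stay [-nasal].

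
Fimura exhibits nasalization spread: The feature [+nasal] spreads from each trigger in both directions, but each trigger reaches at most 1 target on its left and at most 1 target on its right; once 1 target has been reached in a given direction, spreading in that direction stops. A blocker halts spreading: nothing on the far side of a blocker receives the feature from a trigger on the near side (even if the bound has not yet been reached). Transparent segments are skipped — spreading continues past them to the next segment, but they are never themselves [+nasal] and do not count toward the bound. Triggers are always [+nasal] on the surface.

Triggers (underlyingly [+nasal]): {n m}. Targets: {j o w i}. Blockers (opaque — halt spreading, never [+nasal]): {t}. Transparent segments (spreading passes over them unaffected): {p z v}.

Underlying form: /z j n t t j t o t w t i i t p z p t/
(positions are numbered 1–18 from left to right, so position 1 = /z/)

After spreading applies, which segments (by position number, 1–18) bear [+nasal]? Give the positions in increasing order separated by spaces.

From /n/ at 3 rightward: 4 /t/ blocks.
From /n/ at 3 leftward: 2 /j/ → [+nasal]; bound reached.
Targets with no active source: positions 6 8 10 12 13 stay [-nasal].

2 3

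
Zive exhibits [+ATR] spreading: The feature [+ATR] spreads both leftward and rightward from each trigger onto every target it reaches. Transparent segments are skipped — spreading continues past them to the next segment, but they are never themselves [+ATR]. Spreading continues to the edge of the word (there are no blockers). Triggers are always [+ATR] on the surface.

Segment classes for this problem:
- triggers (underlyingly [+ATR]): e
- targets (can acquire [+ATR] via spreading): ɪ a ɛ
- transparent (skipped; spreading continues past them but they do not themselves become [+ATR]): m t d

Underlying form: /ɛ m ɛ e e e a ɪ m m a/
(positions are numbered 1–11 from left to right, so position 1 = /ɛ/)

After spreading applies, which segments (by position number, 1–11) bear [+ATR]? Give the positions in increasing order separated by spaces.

From /e/ at 4 rightward: 5 /e/ is itself a trigger — this domain ends here.
From /e/ at 4 leftward: 3 /ɛ/ → [+ATR]; 2 /m/ transparent; 1 /ɛ/ → [+ATR]; word edge.
From /e/ at 5 rightward: 6 /e/ is itself a trigger — this domain ends here.
From /e/ at 5 leftward: 4 /e/ is itself a trigger — this domain ends here.
From /e/ at 6 rightward: 7 /a/ → [+ATR]; 8 /ɪ/ → [+ATR]; 9 /m/ transparent; 10 /m/ transparent; 11 /a/ → [+ATR]; word edge.
From /e/ at 6 leftward: 5 /e/ is itself a trigger — this domain ends here.

1 3 4 5 6 7 8 11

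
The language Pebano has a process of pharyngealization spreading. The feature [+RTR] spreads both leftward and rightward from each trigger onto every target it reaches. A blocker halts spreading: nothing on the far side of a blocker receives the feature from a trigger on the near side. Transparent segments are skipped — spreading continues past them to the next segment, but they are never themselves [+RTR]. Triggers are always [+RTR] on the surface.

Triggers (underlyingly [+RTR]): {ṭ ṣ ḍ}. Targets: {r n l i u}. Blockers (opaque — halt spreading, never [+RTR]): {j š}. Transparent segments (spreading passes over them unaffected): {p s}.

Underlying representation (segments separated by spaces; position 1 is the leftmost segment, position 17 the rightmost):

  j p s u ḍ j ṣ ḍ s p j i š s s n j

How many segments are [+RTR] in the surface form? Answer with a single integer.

From /ḍ/ at 5 rightward: 6 /j/ blocks.
From /ḍ/ at 5 leftward: 4 /u/ → [+RTR]; 3 /s/ transparent; 2 /p/ transparent; 1 /j/ blocks.
From /ṣ/ at 7 rightward: 8 /ḍ/ is itself a trigger — this domain ends here.
From /ṣ/ at 7 leftward: 6 /j/ blocks.
From /ḍ/ at 8 rightward: 9 /s/ transparent; 10 /p/ transparent; 11 /j/ blocks.
From /ḍ/ at 8 leftward: 7 /ṣ/ is itself a trigger — this domain ends here.
Targets with no active source: positions 12 16 stay [-emphatic].
[+RTR] positions on the surface: 4 5 7 8.

4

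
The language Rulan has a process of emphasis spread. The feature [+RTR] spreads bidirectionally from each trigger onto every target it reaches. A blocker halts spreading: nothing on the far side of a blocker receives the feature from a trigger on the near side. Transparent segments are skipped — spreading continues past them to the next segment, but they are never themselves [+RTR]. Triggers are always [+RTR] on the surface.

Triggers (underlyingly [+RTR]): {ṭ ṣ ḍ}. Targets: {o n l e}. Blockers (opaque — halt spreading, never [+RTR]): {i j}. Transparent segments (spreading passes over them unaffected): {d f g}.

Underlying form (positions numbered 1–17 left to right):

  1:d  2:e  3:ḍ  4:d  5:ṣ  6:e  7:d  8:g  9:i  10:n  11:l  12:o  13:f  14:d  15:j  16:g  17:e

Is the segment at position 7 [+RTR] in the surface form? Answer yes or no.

no

From /ḍ/ at 3 rightward: 4 /d/ transparent; 5 /ṣ/ is itself a trigger — this domain ends here.
From /ḍ/ at 3 leftward: 2 /e/ → [+RTR]; 1 /d/ transparent; word edge.
From /ṣ/ at 5 rightward: 6 /e/ → [+RTR]; 7 /d/ transparent; 8 /g/ transparent; 9 /i/ blocks.
From /ṣ/ at 5 leftward: 4 /d/ transparent; 3 /ḍ/ is itself a trigger — this domain ends here.
Targets with no active source: positions 10 11 12 17 stay [-emphatic].
[+RTR] positions on the surface: 2 3 5 6.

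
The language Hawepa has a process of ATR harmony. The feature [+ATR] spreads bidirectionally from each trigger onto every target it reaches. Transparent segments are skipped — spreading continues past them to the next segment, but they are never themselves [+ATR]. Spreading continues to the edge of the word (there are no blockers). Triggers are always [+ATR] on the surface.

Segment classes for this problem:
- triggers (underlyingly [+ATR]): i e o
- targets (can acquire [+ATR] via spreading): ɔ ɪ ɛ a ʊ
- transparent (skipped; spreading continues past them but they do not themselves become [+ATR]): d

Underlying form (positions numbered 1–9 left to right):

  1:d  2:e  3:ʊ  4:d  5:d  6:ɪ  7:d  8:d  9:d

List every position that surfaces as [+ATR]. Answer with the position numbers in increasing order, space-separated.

2 3 6

From /e/ at 2 rightward: 3 /ʊ/ → [+ATR]; 4 /d/ transparent; 5 /d/ transparent; 6 /ɪ/ → [+ATR]; 7 /d/ transparent; 8 /d/ transparent; 9 /d/ transparent; word edge.
From /e/ at 2 leftward: 1 /d/ transparent; word edge.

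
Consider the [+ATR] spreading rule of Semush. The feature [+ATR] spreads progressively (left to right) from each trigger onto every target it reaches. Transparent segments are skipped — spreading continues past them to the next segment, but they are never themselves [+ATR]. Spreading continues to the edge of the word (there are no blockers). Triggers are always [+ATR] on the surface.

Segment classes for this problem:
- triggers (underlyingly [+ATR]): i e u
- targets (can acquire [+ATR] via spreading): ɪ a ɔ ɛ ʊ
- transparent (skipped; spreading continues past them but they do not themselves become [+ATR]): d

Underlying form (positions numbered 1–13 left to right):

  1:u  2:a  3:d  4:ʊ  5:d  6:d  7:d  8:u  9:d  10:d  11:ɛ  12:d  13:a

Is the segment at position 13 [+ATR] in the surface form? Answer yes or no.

From /u/ at 1 rightward: 2 /a/ → [+ATR]; 3 /d/ transparent; 4 /ʊ/ → [+ATR]; 5 /d/ transparent; 6 /d/ transparent; 7 /d/ transparent; 8 /u/ is itself a trigger — this domain ends here.
From /u/ at 8 rightward: 9 /d/ transparent; 10 /d/ transparent; 11 /ɛ/ → [+ATR]; 12 /d/ transparent; 13 /a/ → [+ATR]; word edge.
[+ATR] positions on the surface: 1 2 4 8 11 13.

yes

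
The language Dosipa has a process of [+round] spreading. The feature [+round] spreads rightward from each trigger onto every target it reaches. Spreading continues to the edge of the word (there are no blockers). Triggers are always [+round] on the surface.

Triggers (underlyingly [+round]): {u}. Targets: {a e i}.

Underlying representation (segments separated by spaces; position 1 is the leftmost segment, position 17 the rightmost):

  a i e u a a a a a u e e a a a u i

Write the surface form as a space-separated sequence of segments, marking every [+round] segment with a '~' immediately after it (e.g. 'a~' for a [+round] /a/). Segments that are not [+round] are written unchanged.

a i e u~ a~ a~ a~ a~ a~ u~ e~ e~ a~ a~ a~ u~ i~

From /u/ at 4 rightward: 5 /a/ → [+round]; 6 /a/ → [+round]; 7 /a/ → [+round]; 8 /a/ → [+round]; 9 /a/ → [+round]; 10 /u/ is itself a trigger — this domain ends here.
From /u/ at 10 rightward: 11 /e/ → [+round]; 12 /e/ → [+round]; 13 /a/ → [+round]; 14 /a/ → [+round]; 15 /a/ → [+round]; 16 /u/ is itself a trigger — this domain ends here.
From /u/ at 16 rightward: 17 /i/ → [+round]; word edge.
Targets with no active source: positions 1 2 3 stay [-round].
[+round] positions on the surface: 4 5 6 7 8 9 10 11 12 13 14 15 16 17.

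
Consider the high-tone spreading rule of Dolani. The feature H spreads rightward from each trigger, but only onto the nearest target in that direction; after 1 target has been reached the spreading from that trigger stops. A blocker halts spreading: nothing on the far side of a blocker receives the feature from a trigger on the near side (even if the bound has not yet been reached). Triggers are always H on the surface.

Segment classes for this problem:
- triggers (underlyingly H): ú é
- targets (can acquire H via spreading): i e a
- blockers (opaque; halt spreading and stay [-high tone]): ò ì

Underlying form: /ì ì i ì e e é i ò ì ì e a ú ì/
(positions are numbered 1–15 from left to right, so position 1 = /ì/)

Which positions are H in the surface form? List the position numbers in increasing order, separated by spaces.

From /é/ at 7 rightward: 8 /i/ → H; bound reached.
From /ú/ at 14 rightward: 15 /ì/ blocks.
Targets with no active source: positions 3 5 6 12 13 stay [-high tone].

7 8 14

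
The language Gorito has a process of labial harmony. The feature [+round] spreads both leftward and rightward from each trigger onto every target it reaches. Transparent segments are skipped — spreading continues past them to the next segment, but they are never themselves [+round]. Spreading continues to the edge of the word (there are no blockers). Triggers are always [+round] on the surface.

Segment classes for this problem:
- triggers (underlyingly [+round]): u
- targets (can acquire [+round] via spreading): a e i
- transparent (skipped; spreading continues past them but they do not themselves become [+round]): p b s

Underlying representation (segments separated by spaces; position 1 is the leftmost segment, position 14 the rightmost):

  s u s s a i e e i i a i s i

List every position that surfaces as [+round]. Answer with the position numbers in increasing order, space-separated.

2 5 6 7 8 9 10 11 12 14

From /u/ at 2 rightward: 3 /s/ transparent; 4 /s/ transparent; 5 /a/ → [+round]; 6 /i/ → [+round]; 7 /e/ → [+round]; 8 /e/ → [+round]; 9 /i/ → [+round]; 10 /i/ → [+round]; 11 /a/ → [+round]; 12 /i/ → [+round]; 13 /s/ transparent; 14 /i/ → [+round]; word edge.
From /u/ at 2 leftward: 1 /s/ transparent; word edge.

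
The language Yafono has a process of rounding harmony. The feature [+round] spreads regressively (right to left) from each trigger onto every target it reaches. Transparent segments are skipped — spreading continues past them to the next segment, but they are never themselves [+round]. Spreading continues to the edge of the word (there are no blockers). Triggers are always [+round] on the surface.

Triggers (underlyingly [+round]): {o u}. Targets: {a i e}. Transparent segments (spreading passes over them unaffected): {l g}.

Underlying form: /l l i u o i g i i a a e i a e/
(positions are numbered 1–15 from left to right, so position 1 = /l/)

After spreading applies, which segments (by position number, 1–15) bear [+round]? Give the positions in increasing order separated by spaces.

From /u/ at 4 leftward: 3 /i/ → [+round]; 2 /l/ transparent; 1 /l/ transparent; word edge.
From /o/ at 5 leftward: 4 /u/ is itself a trigger — this domain ends here.
Targets with no active source: positions 6 8 9 10 11 12 13 14 15 stay [-round].

3 4 5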